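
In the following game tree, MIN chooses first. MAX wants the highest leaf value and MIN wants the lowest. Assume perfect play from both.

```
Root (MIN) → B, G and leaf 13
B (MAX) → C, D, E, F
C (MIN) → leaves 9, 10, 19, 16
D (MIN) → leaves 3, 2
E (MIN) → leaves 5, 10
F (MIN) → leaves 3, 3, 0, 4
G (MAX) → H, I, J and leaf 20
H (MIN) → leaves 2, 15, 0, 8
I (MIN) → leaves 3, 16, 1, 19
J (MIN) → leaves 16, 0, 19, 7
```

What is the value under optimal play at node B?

9

C: min(9, 10, 19, 16) = 9
D: min(3, 2) = 2
E: min(5, 10) = 5
F: min(3, 3, 0, 4) = 0
B: max(9, 2, 5, 0) = 9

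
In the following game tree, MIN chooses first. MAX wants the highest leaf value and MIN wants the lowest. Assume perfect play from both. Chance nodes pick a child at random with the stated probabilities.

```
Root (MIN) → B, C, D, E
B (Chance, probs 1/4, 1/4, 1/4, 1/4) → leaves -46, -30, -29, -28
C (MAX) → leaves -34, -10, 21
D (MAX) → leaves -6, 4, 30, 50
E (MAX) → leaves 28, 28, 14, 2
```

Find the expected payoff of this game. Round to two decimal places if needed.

-33.25

B (Chance): 1/4·-46 + 1/4·-30 + 1/4·-29 + 1/4·-28 = -33.25
C (MAX): max(-34, -10, 21) = 21
D (MAX): max(-6, 4, 30, 50) = 50
E (MAX): max(28, 28, 14, 2) = 28
Root (MIN): min(-33.25, 21, 50, 28) = -33.25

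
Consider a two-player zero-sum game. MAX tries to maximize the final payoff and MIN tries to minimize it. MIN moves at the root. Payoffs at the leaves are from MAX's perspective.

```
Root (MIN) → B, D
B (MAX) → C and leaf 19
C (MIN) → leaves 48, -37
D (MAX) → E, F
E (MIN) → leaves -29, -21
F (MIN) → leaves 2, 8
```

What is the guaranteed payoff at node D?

E: min(-29, -21) = -29
F: min(2, 8) = 2
D: max(-29, 2) = 2

2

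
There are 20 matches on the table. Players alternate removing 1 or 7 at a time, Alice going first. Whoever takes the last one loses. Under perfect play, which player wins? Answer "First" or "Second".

Positions where the player to move wins (W) vs loses (L):
i:   0  1  2  3  4  5  6  7  8  9 10 11 12 13 14 15 16 17 18 19 20
     W  L  W  L  W  L  W  L  W  L  W  L  W  L  W  L  W  L  W  L  W
Position 20 is W, so the first player wins.

First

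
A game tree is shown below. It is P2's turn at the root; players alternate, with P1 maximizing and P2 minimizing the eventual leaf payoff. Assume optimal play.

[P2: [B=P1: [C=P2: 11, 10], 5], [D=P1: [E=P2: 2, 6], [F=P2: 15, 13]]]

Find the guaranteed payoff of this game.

10

C (P2): min(11, 10) = 10
B (P1): max(10, 5) = 10
E (P2): min(2, 6) = 2
F (P2): min(15, 13) = 13
D (P1): max(2, 13) = 13
Root (P2): min(10, 13) = 10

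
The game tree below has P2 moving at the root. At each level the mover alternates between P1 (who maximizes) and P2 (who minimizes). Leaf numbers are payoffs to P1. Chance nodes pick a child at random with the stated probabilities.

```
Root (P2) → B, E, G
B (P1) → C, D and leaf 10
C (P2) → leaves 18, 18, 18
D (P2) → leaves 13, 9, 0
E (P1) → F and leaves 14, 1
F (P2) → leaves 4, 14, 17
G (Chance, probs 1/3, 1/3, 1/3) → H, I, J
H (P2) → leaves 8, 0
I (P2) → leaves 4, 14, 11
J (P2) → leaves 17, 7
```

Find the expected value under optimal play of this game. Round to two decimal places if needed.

C (P2): min(18, 18, 18) = 18
D (P2): min(13, 9, 0) = 0
B (P1): max(18, 0, 10) = 18
F (P2): min(4, 14, 17) = 4
E (P1): max(4, 14, 1) = 14
H (P2): min(8, 0) = 0
I (P2): min(4, 14, 11) = 4
J (P2): min(17, 7) = 7
G (Chance): 1/3·0 + 1/3·4 + 1/3·7 = 3.67
Root (P2): min(18, 14, 3.67) = 3.67

3.67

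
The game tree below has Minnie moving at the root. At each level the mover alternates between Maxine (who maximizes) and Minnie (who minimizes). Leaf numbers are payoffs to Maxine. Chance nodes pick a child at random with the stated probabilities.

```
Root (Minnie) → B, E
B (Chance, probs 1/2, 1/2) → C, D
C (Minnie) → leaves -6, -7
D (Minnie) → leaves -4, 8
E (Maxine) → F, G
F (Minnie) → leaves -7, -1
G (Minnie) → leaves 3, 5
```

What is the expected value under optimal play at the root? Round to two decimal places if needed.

-5.5

C (Minnie): min(-6, -7) = -7
D (Minnie): min(-4, 8) = -4
B (Chance): 1/2·-7 + 1/2·-4 = -5.5
F (Minnie): min(-7, -1) = -7
G (Minnie): min(3, 5) = 3
E (Maxine): max(-7, 3) = 3
Root (Minnie): min(-5.5, 3) = -5.5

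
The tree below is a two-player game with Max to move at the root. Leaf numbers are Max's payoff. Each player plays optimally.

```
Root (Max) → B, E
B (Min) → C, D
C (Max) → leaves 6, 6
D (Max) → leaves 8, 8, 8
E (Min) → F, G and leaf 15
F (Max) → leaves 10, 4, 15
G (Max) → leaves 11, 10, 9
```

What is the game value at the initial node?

11

C (Max): max(6, 6) = 6
D (Max): max(8, 8, 8) = 8
B (Min): min(6, 8) = 6
F (Max): max(10, 4, 15) = 15
G (Max): max(11, 10, 9) = 11
E (Min): min(15, 11, 15) = 11
Root (Max): max(6, 11) = 11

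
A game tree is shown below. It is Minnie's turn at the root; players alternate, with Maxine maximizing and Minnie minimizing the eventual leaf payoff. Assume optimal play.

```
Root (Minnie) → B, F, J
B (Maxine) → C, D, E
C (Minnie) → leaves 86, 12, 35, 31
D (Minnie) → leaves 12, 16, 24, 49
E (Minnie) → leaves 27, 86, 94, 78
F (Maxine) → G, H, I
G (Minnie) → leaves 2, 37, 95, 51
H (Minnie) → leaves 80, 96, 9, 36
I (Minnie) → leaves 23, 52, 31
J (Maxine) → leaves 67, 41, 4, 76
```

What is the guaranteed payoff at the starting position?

23

C (Minnie): min(86, 12, 35, 31) = 12
D (Minnie): min(12, 16, 24, 49) = 12
E (Minnie): min(27, 86, 94, 78) = 27
B (Maxine): max(12, 12, 27) = 27
G (Minnie): min(2, 37, 95, 51) = 2
H (Minnie): min(80, 96, 9, 36) = 9
I (Minnie): min(23, 52, 31) = 23
F (Maxine): max(2, 9, 23) = 23
J (Maxine): max(67, 41, 4, 76) = 76
Root (Minnie): min(27, 23, 76) = 23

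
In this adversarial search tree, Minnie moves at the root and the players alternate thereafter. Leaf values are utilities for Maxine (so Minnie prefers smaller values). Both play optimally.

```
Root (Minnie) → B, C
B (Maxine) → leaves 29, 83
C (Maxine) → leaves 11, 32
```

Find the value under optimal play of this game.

B (Maxine): max(29, 83) = 83
C (Maxine): max(11, 32) = 32
Root (Minnie): min(83, 32) = 32

32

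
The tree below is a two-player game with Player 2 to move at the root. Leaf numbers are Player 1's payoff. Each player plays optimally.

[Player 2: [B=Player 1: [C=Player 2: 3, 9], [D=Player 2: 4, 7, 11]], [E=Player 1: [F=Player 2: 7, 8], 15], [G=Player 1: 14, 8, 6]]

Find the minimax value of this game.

C (Player 2): min(3, 9) = 3
D (Player 2): min(4, 7, 11) = 4
B (Player 1): max(3, 4) = 4
F (Player 2): min(7, 8) = 7
E (Player 1): max(7, 15) = 15
G (Player 1): max(14, 8, 6) = 14
Root (Player 2): min(4, 15, 14) = 4

4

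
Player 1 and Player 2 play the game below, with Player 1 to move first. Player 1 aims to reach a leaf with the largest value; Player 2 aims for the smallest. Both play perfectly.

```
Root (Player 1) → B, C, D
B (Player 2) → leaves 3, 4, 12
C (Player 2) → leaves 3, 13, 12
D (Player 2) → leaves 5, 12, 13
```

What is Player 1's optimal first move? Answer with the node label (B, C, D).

D

B (Player 2): min(3, 4, 12) = 3
C (Player 2): min(3, 13, 12) = 3
D (Player 2): min(5, 12, 13) = 5
Root (Player 1): max(3, 3, 5) = 5
Player 1 picks the child with the highest value: D (value 5).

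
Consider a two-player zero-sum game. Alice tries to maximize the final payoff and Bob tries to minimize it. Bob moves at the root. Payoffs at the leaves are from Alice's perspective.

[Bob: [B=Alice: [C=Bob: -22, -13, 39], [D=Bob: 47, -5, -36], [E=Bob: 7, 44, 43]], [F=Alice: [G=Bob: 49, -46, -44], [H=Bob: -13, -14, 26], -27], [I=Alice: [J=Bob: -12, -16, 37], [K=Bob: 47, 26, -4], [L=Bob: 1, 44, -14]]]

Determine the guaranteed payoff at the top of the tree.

C (Bob): min(-22, -13, 39) = -22
D (Bob): min(47, -5, -36) = -36
E (Bob): min(7, 44, 43) = 7
B (Alice): max(-22, -36, 7) = 7
G (Bob): min(49, -46, -44) = -46
H (Bob): min(-13, -14, 26) = -14
F (Alice): max(-46, -14, -27) = -14
J (Bob): min(-12, -16, 37) = -16
K (Bob): min(47, 26, -4) = -4
L (Bob): min(1, 44, -14) = -14
I (Alice): max(-16, -4, -14) = -4
Root (Bob): min(7, -14, -4) = -14

-14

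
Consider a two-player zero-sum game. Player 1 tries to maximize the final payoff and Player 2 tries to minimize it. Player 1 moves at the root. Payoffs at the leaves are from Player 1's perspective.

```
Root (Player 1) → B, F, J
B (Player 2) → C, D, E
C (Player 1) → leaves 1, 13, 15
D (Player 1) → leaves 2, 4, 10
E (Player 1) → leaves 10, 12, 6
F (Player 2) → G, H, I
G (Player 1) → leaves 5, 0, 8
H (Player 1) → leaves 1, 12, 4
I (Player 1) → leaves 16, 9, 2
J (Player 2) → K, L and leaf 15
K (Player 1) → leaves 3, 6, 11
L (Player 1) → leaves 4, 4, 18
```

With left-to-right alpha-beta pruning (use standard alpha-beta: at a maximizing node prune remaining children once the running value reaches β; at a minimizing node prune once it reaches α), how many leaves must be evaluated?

17

C [α=-∞,β=+∞]: v=15
D [α=-∞,β=15]: v=10
E [α=-∞,β=10]: v=10 after child 1 ≥ β → β-cutoff, skip 2
B [α=-∞,β=+∞]: v=10
G [α=10,β=+∞]: v=8
F [α=10,β=+∞]: v=8 after child 1 ≤ α → α-cutoff, skip 2
K [α=10,β=+∞]: v=11
L [α=10,β=11]: v=18
J [α=10,β=+∞]: v=11
Root [α=-∞,β=+∞]: v=11
Leaves evaluated: 17 of 25.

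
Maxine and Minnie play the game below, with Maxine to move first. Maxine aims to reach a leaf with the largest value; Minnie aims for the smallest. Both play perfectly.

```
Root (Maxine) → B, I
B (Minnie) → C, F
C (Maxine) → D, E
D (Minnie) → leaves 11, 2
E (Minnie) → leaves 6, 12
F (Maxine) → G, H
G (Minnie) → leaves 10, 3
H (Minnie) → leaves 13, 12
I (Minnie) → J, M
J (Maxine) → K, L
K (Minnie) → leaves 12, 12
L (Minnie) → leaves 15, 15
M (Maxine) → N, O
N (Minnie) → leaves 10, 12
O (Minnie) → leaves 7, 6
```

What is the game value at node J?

15

K: min(12, 12) = 12
L: min(15, 15) = 15
J: max(12, 15) = 15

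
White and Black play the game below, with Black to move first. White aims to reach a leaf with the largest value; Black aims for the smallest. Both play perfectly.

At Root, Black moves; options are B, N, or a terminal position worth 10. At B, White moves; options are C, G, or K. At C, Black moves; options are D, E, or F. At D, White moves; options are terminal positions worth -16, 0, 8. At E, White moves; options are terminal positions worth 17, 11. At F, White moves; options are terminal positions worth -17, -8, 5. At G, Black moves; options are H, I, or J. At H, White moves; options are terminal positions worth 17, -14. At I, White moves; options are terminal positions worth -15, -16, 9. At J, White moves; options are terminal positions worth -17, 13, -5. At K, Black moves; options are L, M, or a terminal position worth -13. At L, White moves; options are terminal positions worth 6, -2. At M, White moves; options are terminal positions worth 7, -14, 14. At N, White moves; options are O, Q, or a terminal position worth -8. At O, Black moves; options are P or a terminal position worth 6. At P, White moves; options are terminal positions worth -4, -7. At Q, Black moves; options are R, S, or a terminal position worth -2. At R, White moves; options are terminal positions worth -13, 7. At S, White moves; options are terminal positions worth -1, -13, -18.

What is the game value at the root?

D (White): max(-16, 0, 8) = 8
E (White): max(17, 11) = 17
F (White): max(-17, -8, 5) = 5
C (Black): min(8, 17, 5) = 5
H (White): max(17, -14) = 17
I (White): max(-15, -16, 9) = 9
J (White): max(-17, 13, -5) = 13
G (Black): min(17, 9, 13) = 9
L (White): max(6, -2) = 6
M (White): max(7, -14, 14) = 14
K (Black): min(6, 14, -13) = -13
B (White): max(5, 9, -13) = 9
P (White): max(-4, -7) = -4
O (Black): min(-4, 6) = -4
R (White): max(-13, 7) = 7
S (White): max(-1, -13, -18) = -1
Q (Black): min(7, -1, -2) = -2
N (White): max(-4, -2, -8) = -2
Root (Black): min(9, -2, 10) = -2

-2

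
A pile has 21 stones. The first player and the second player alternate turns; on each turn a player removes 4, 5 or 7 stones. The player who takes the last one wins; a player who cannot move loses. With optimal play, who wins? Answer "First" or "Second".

W/L table (W = player to move can force a win):
i:   0  1  2  3  4  5  6  7  8  9 10 11 12 13 14 15 16 17 18 19 20 21
     L  L  L  L  W  W  W  W  W  W  W  L  L  L  L  W  W  W  W  W  W  W
Position 21 is W, so the first player wins.

First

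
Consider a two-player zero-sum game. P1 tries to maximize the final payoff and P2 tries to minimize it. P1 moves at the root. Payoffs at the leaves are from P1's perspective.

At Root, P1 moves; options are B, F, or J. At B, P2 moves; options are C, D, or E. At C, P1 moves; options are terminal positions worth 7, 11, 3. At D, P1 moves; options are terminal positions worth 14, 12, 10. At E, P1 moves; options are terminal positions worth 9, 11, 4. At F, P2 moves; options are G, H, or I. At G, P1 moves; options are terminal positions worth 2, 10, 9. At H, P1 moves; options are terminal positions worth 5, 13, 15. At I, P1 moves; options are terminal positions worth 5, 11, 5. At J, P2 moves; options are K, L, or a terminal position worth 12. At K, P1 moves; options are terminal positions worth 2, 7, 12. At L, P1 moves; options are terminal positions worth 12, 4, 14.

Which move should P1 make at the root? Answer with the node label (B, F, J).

J

C (P1): max(7, 11, 3) = 11
D (P1): max(14, 12, 10) = 14
E (P1): max(9, 11, 4) = 11
B (P2): min(11, 14, 11) = 11
G (P1): max(2, 10, 9) = 10
H (P1): max(5, 13, 15) = 15
I (P1): max(5, 11, 5) = 11
F (P2): min(10, 15, 11) = 10
K (P1): max(2, 7, 12) = 12
L (P1): max(12, 4, 14) = 14
J (P2): min(12, 14, 12) = 12
Root (P1): max(11, 10, 12) = 12
P1 picks the child with the highest value: J (value 12).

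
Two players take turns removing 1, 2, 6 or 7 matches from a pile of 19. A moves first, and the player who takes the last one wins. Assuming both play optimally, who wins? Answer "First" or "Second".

Compute winning (W) and losing (L) positions by backward induction:
i:   0  1  2  3  4  5  6  7  8  9 10 11 12 13 14 15 16 17 18 19
     L  W  W  L  W  W  W  W  L  W  W  L  W  W  W  W  L  W  W  L
Position 19 is L, so the second player wins.

Second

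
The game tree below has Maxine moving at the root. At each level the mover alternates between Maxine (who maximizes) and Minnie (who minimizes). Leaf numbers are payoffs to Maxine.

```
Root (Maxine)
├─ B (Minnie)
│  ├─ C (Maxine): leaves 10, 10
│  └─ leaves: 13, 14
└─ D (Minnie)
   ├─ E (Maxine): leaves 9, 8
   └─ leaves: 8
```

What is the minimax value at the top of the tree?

10

C (Maxine): max(10, 10) = 10
B (Minnie): min(10, 13, 14) = 10
E (Maxine): max(9, 8) = 9
D (Minnie): min(9, 8) = 8
Root (Maxine): max(10, 8) = 10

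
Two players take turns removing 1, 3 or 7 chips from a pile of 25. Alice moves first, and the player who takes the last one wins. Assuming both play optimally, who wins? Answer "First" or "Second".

First

Positions where the player to move wins (W) vs loses (L):
i:   0  1  2  3  4  5  6  7  8  9 10 11 12 13 14 15 16 17 18 19 20 21 22 23 24 25
     L  W  L  W  L  W  L  W  L  W  L  W  L  W  L  W  L  W  L  W  L  W  L  W  L  W
Position 25 is W, so the first player wins.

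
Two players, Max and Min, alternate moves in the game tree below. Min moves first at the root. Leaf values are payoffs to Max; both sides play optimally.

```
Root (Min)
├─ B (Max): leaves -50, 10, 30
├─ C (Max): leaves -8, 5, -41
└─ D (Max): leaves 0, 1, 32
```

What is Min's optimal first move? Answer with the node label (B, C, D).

B (Max): max(-50, 10, 30) = 30
C (Max): max(-8, 5, -41) = 5
D (Max): max(0, 1, 32) = 32
Root (Min): min(30, 5, 32) = 5
Min picks the child with the lowest value: C (value 5).

C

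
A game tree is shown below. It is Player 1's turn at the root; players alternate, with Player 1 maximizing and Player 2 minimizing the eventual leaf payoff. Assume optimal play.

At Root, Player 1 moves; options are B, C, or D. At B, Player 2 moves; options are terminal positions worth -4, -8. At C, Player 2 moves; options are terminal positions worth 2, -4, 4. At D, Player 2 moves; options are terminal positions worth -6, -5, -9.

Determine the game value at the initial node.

B (Player 2): min(-4, -8) = -8
C (Player 2): min(2, -4, 4) = -4
D (Player 2): min(-6, -5, -9) = -9
Root (Player 1): max(-8, -4, -9) = -4

-4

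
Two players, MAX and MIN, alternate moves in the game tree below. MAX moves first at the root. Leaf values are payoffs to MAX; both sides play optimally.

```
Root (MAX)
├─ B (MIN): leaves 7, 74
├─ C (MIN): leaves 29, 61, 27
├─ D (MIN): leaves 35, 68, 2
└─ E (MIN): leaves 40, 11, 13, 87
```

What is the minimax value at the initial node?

27

B (MIN): min(7, 74) = 7
C (MIN): min(29, 61, 27) = 27
D (MIN): min(35, 68, 2) = 2
E (MIN): min(40, 11, 13, 87) = 11
Root (MAX): max(7, 27, 2, 11) = 27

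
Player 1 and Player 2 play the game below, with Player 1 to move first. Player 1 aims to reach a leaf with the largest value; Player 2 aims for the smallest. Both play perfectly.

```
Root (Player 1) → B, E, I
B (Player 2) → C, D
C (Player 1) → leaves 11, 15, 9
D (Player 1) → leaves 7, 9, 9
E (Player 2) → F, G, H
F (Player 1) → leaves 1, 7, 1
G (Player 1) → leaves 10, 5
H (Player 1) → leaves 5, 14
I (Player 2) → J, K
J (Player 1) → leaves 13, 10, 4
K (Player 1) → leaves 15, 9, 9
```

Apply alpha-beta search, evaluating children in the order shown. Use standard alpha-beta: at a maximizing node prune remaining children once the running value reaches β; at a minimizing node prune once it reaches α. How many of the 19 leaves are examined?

13

C [α=-∞,β=+∞]: v=15
D [α=-∞,β=15]: v=9
B [α=-∞,β=+∞]: v=9
F [α=9,β=+∞]: v=7
E [α=9,β=+∞]: v=7 after child 1 ≤ α → α-cutoff, skip 2
J [α=9,β=+∞]: v=13
K [α=9,β=13]: v=15 after child 1 ≥ β → β-cutoff, skip 2
I [α=9,β=+∞]: v=13
Root [α=-∞,β=+∞]: v=13
Leaves evaluated: 13 of 19.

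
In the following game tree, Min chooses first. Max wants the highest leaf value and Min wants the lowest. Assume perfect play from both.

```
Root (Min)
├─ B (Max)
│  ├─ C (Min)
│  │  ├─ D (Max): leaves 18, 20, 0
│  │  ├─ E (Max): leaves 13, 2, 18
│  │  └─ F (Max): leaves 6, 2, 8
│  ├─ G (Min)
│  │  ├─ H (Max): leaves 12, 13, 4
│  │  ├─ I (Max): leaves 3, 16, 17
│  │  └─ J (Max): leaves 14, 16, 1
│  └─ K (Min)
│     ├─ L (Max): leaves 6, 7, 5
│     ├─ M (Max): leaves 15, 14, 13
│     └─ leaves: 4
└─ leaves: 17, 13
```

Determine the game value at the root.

D (Max): max(18, 20, 0) = 20
E (Max): max(13, 2, 18) = 18
F (Max): max(6, 2, 8) = 8
C (Min): min(20, 18, 8) = 8
H (Max): max(12, 13, 4) = 13
I (Max): max(3, 16, 17) = 17
J (Max): max(14, 16, 1) = 16
G (Min): min(13, 17, 16) = 13
L (Max): max(6, 7, 5) = 7
M (Max): max(15, 14, 13) = 15
K (Min): min(7, 15, 4) = 4
B (Max): max(8, 13, 4) = 13
Root (Min): min(13, 17, 13) = 13

13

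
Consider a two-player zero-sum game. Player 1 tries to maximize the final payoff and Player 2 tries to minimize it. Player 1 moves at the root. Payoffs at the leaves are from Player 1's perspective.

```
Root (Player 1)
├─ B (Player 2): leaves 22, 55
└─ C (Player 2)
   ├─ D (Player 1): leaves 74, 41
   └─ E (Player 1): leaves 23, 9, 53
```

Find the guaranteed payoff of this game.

53

B (Player 2): min(22, 55) = 22
D (Player 1): max(74, 41) = 74
E (Player 1): max(23, 9, 53) = 53
C (Player 2): min(74, 53) = 53
Root (Player 1): max(22, 53) = 53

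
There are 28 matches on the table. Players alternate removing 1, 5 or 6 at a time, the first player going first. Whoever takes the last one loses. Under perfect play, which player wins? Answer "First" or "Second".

Mark each pile size as W (mover wins) or L (mover loses):
i:   0  1  2  3  4  5  6  7  8  9 10 11 12 13 14 15 16 17 18 19 20 21 22 23 24 25 26 27 28
     W  L  W  L  W  L  W  W  W  W  W  W  L  W  L  W  L  W  W  W  W  W  W  L  W  L  W  L  W
Position 28 is W, so the first player wins.

First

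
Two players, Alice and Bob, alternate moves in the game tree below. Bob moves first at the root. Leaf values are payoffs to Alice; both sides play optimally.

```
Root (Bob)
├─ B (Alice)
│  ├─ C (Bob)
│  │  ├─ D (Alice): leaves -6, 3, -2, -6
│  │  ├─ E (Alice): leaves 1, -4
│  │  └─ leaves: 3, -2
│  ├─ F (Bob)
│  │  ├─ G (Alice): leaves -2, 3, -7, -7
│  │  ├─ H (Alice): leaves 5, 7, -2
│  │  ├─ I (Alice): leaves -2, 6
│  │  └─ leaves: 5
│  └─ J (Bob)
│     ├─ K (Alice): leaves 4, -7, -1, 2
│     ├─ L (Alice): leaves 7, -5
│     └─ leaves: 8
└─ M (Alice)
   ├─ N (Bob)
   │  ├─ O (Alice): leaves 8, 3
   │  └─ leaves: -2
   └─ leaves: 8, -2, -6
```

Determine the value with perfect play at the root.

D (Alice): max(-6, 3, -2, -6) = 3
E (Alice): max(1, -4) = 1
C (Bob): min(3, 1, 3, -2) = -2
G (Alice): max(-2, 3, -7, -7) = 3
H (Alice): max(5, 7, -2) = 7
I (Alice): max(-2, 6) = 6
F (Bob): min(3, 7, 6, 5) = 3
K (Alice): max(4, -7, -1, 2) = 4
L (Alice): max(7, -5) = 7
J (Bob): min(4, 7, 8) = 4
B (Alice): max(-2, 3, 4) = 4
O (Alice): max(8, 3) = 8
N (Bob): min(8, -2) = -2
M (Alice): max(-2, 8, -2, -6) = 8
Root (Bob): min(4, 8) = 4

4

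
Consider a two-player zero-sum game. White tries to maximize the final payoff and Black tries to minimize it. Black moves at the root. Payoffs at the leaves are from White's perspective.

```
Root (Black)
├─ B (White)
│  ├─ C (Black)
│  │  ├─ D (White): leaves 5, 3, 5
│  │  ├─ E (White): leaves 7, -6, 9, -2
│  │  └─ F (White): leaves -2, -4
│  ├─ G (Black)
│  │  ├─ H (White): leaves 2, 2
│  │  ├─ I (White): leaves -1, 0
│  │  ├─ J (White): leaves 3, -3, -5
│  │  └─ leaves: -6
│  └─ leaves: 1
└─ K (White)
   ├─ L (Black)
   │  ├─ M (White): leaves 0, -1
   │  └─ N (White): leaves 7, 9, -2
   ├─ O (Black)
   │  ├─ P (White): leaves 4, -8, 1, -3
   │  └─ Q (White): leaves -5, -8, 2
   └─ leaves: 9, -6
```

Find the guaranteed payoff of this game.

D (White): max(5, 3, 5) = 5
E (White): max(7, -6, 9, -2) = 9
F (White): max(-2, -4) = -2
C (Black): min(5, 9, -2) = -2
H (White): max(2, 2) = 2
I (White): max(-1, 0) = 0
J (White): max(3, -3, -5) = 3
G (Black): min(2, 0, 3, -6) = -6
B (White): max(-2, -6, 1) = 1
M (White): max(0, -1) = 0
N (White): max(7, 9, -2) = 9
L (Black): min(0, 9) = 0
P (White): max(4, -8, 1, -3) = 4
Q (White): max(-5, -8, 2) = 2
O (Black): min(4, 2) = 2
K (White): max(0, 2, 9, -6) = 9
Root (Black): min(1, 9) = 1

1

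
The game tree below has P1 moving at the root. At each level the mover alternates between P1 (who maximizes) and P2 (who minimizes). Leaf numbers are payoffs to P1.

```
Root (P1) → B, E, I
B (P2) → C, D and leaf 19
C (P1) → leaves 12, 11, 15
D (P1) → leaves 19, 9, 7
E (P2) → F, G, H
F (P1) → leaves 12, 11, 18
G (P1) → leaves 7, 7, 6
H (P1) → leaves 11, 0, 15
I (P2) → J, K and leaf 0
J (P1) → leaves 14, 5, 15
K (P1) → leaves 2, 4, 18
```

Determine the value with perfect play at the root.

C (P1): max(12, 11, 15) = 15
D (P1): max(19, 9, 7) = 19
B (P2): min(15, 19, 19) = 15
F (P1): max(12, 11, 18) = 18
G (P1): max(7, 7, 6) = 7
H (P1): max(11, 0, 15) = 15
E (P2): min(18, 7, 15) = 7
J (P1): max(14, 5, 15) = 15
K (P1): max(2, 4, 18) = 18
I (P2): min(15, 18, 0) = 0
Root (P1): max(15, 7, 0) = 15

15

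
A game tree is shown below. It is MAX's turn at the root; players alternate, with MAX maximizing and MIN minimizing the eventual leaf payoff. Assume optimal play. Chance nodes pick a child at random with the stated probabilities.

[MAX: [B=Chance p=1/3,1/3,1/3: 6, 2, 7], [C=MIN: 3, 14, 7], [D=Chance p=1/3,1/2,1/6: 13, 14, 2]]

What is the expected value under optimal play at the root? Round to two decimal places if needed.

11.67

B (Chance): 1/3·6 + 1/3·2 + 1/3·7 = 5
C (MIN): min(3, 14, 7) = 3
D (Chance): 1/3·13 + 1/2·14 + 1/6·2 = 11.67
Root (MAX): max(5, 3, 11.67) = 11.67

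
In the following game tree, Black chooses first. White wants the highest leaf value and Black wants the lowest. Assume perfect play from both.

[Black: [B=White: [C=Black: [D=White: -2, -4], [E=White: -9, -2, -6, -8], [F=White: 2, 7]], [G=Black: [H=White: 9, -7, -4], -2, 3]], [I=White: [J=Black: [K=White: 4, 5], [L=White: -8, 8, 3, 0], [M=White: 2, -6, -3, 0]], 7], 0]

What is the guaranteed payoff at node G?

-2

H: max(9, -7, -4) = 9
G: min(9, -2, 3) = -2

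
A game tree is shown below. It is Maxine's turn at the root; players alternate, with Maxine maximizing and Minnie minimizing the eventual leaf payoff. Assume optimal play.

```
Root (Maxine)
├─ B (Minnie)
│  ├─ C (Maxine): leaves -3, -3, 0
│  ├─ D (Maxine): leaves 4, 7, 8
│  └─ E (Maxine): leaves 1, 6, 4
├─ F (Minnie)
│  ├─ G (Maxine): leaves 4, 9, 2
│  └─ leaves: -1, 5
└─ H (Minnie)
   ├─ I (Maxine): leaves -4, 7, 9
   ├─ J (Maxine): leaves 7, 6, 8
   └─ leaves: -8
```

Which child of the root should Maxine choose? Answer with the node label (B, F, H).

C (Maxine): max(-3, -3, 0) = 0
D (Maxine): max(4, 7, 8) = 8
E (Maxine): max(1, 6, 4) = 6
B (Minnie): min(0, 8, 6) = 0
G (Maxine): max(4, 9, 2) = 9
F (Minnie): min(9, -1, 5) = -1
I (Maxine): max(-4, 7, 9) = 9
J (Maxine): max(7, 6, 8) = 8
H (Minnie): min(9, 8, -8) = -8
Root (Maxine): max(0, -1, -8) = 0
Maxine picks the child with the highest value: B (value 0).

B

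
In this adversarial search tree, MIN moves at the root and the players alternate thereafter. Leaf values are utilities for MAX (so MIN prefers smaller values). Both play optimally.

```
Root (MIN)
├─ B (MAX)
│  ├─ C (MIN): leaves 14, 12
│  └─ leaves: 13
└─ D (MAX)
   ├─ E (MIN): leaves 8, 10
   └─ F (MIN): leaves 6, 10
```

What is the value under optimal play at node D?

E: min(8, 10) = 8
F: min(6, 10) = 6
D: max(8, 6) = 8

8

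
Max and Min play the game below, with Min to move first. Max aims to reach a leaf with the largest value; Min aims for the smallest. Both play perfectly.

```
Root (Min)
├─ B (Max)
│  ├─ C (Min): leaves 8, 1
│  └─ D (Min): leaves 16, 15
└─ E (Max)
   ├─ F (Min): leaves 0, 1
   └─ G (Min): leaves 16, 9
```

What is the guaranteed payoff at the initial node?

C (Min): min(8, 1) = 1
D (Min): min(16, 15) = 15
B (Max): max(1, 15) = 15
F (Min): min(0, 1) = 0
G (Min): min(16, 9) = 9
E (Max): max(0, 9) = 9
Root (Min): min(15, 9) = 9

9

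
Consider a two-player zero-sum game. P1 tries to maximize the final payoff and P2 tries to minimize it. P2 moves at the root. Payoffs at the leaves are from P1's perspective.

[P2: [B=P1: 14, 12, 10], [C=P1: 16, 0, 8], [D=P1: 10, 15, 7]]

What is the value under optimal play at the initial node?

14

B (P1): max(14, 12, 10) = 14
C (P1): max(16, 0, 8) = 16
D (P1): max(10, 15, 7) = 15
Root (P2): min(14, 16, 15) = 14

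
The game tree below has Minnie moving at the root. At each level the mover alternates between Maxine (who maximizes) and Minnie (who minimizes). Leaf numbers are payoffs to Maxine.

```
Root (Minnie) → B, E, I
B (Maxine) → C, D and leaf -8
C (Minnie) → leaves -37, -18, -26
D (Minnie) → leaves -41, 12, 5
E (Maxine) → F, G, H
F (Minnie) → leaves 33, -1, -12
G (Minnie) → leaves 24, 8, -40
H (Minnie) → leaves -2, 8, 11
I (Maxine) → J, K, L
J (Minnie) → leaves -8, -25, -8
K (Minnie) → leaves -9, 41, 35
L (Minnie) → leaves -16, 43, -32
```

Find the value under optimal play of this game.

C (Minnie): min(-37, -18, -26) = -37
D (Minnie): min(-41, 12, 5) = -41
B (Maxine): max(-37, -41, -8) = -8
F (Minnie): min(33, -1, -12) = -12
G (Minnie): min(24, 8, -40) = -40
H (Minnie): min(-2, 8, 11) = -2
E (Maxine): max(-12, -40, -2) = -2
J (Minnie): min(-8, -25, -8) = -25
K (Minnie): min(-9, 41, 35) = -9
L (Minnie): min(-16, 43, -32) = -32
I (Maxine): max(-25, -9, -32) = -9
Root (Minnie): min(-8, -2, -9) = -9

-9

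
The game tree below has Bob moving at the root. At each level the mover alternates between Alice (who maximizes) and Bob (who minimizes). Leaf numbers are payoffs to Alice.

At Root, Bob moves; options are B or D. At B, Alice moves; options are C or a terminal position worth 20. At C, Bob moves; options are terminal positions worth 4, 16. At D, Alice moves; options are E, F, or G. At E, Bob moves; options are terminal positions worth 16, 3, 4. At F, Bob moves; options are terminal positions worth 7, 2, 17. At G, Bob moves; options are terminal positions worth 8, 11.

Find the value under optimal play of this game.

C (Bob): min(4, 16) = 4
B (Alice): max(4, 20) = 20
E (Bob): min(16, 3, 4) = 3
F (Bob): min(7, 2, 17) = 2
G (Bob): min(8, 11) = 8
D (Alice): max(3, 2, 8) = 8
Root (Bob): min(20, 8) = 8

8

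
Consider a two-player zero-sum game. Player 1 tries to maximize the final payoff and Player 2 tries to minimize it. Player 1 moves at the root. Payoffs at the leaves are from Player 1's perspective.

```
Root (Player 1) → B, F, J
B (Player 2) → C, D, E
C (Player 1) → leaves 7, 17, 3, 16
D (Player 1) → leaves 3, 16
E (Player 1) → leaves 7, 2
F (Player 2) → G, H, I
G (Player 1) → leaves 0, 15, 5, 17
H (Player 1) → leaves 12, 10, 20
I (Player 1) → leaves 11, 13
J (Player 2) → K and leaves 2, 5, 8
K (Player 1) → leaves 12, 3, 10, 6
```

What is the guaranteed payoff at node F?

G: max(0, 15, 5, 17) = 17
H: max(12, 10, 20) = 20
I: max(11, 13) = 13
F: min(17, 20, 13) = 13

13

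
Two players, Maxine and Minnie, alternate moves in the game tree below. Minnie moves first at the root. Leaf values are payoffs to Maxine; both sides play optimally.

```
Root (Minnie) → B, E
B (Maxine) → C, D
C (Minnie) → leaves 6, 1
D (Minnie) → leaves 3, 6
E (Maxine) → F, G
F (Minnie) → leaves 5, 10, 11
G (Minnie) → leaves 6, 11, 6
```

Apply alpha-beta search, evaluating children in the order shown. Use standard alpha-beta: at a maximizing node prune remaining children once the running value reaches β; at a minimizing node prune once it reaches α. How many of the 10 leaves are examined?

7

C [α=-∞,β=+∞]: v=1
D [α=1,β=+∞]: v=3
B [α=-∞,β=+∞]: v=3
F [α=-∞,β=3]: v=5
E [α=-∞,β=3]: v=5 after child 1 ≥ β → β-cutoff, skip 1
Root [α=-∞,β=+∞]: v=3
Leaves evaluated: 7 of 10.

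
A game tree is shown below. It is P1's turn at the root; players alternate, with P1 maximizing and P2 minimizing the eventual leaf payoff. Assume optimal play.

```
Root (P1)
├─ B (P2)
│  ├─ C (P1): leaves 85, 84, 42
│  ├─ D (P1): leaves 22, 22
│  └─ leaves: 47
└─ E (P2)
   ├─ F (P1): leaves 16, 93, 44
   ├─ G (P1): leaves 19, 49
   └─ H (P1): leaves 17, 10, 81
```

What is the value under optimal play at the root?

49

C (P1): max(85, 84, 42) = 85
D (P1): max(22, 22) = 22
B (P2): min(85, 22, 47) = 22
F (P1): max(16, 93, 44) = 93
G (P1): max(19, 49) = 49
H (P1): max(17, 10, 81) = 81
E (P2): min(93, 49, 81) = 49
Root (P1): max(22, 49) = 49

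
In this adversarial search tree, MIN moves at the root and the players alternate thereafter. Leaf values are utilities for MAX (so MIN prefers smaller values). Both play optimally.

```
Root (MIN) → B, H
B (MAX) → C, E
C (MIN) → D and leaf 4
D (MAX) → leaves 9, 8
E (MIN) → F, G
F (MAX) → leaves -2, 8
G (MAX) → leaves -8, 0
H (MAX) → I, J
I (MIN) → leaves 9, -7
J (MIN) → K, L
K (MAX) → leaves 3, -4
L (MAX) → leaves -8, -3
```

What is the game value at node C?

4

D: max(9, 8) = 9
C: min(9, 4) = 4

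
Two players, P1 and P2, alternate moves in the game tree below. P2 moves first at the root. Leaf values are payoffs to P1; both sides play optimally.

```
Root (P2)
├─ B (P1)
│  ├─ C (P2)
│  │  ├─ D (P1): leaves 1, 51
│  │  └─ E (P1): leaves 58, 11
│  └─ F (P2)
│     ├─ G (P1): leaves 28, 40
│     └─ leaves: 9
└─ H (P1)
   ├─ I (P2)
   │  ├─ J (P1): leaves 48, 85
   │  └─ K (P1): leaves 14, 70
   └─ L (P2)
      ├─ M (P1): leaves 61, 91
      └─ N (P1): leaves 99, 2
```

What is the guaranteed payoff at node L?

91

M: max(61, 91) = 91
N: max(99, 2) = 99
L: min(91, 99) = 91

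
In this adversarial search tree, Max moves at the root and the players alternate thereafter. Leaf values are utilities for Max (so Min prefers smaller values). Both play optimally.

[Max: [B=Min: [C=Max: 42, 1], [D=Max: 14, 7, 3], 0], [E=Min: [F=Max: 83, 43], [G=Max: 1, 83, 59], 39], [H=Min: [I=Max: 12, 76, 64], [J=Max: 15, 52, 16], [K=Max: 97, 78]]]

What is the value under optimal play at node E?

F: max(83, 43) = 83
G: max(1, 83, 59) = 83
E: min(83, 83, 39) = 39

39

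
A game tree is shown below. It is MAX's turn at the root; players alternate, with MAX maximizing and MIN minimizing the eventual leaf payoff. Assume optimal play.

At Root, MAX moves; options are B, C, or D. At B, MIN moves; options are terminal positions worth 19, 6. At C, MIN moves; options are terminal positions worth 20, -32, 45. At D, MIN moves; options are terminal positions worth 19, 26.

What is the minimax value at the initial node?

B (MIN): min(19, 6) = 6
C (MIN): min(20, -32, 45) = -32
D (MIN): min(19, 26) = 19
Root (MAX): max(6, -32, 19) = 19

19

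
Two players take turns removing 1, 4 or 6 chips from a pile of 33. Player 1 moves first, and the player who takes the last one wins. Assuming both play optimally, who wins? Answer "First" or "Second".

First

Mark each pile size as W (mover wins) or L (mover loses):
i:   0  1  2  3  4  5  6  7  8  9 10 11 12 13 14 15 16 17 18 19 20 21 22 23 24 25 26 27 28 29 30 31 32 33
     L  W  L  W  W  L  W  L  W  W  L  W  L  W  W  L  W  L  W  W  L  W  L  W  W  L  W  L  W  W  L  W  L  W
Position 33 is W, so the first player wins.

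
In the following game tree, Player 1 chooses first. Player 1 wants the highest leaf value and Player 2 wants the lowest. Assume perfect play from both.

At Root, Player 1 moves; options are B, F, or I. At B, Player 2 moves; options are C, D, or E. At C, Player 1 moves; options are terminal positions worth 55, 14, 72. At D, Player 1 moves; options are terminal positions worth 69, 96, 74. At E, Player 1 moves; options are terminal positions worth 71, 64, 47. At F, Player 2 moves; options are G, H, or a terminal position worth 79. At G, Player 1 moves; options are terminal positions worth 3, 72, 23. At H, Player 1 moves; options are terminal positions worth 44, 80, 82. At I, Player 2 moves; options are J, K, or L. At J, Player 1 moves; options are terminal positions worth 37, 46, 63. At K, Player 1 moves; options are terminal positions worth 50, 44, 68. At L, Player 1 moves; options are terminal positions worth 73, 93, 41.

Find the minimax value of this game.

C (Player 1): max(55, 14, 72) = 72
D (Player 1): max(69, 96, 74) = 96
E (Player 1): max(71, 64, 47) = 71
B (Player 2): min(72, 96, 71) = 71
G (Player 1): max(3, 72, 23) = 72
H (Player 1): max(44, 80, 82) = 82
F (Player 2): min(72, 82, 79) = 72
J (Player 1): max(37, 46, 63) = 63
K (Player 1): max(50, 44, 68) = 68
L (Player 1): max(73, 93, 41) = 93
I (Player 2): min(63, 68, 93) = 63
Root (Player 1): max(71, 72, 63) = 72

72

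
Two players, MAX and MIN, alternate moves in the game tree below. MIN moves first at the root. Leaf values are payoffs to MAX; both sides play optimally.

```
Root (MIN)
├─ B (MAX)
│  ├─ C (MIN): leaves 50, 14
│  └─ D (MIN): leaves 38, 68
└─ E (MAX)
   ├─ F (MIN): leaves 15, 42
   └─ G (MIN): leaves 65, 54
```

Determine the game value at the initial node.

38

C (MIN): min(50, 14) = 14
D (MIN): min(38, 68) = 38
B (MAX): max(14, 38) = 38
F (MIN): min(15, 42) = 15
G (MIN): min(65, 54) = 54
E (MAX): max(15, 54) = 54
Root (MIN): min(38, 54) = 38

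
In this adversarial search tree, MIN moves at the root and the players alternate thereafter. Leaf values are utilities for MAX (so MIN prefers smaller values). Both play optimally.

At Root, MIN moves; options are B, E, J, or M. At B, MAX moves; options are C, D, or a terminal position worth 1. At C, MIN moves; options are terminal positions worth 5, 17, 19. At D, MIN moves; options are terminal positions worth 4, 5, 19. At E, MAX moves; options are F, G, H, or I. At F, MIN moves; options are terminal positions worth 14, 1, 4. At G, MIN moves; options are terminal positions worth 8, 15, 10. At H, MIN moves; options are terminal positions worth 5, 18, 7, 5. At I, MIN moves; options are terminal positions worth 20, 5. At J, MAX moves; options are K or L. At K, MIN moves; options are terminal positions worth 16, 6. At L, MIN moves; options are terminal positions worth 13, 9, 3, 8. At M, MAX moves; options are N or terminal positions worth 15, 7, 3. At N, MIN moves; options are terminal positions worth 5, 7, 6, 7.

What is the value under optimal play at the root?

C (MIN): min(5, 17, 19) = 5
D (MIN): min(4, 5, 19) = 4
B (MAX): max(5, 4, 1) = 5
F (MIN): min(14, 1, 4) = 1
G (MIN): min(8, 15, 10) = 8
H (MIN): min(5, 18, 7, 5) = 5
I (MIN): min(20, 5) = 5
E (MAX): max(1, 8, 5, 5) = 8
K (MIN): min(16, 6) = 6
L (MIN): min(13, 9, 3, 8) = 3
J (MAX): max(6, 3) = 6
N (MIN): min(5, 7, 6, 7) = 5
M (MAX): max(5, 15, 7, 3) = 15
Root (MIN): min(5, 8, 6, 15) = 5

5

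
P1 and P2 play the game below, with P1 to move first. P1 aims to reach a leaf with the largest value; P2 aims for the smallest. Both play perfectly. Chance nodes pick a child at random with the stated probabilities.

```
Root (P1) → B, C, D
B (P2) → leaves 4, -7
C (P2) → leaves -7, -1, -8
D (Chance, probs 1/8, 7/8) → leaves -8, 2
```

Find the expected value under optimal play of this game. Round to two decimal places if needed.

0.75

B (P2): min(4, -7) = -7
C (P2): min(-7, -1, -8) = -8
D (Chance): 1/8·-8 + 7/8·2 = 0.75
Root (P1): max(-7, -8, 0.75) = 0.75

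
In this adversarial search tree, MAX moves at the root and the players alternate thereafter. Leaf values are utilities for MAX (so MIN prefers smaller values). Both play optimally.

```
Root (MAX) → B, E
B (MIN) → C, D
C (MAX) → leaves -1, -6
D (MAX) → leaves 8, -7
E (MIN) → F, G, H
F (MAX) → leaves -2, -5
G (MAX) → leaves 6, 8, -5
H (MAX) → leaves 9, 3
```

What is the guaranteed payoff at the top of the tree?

C (MAX): max(-1, -6) = -1
D (MAX): max(8, -7) = 8
B (MIN): min(-1, 8) = -1
F (MAX): max(-2, -5) = -2
G (MAX): max(6, 8, -5) = 8
H (MAX): max(9, 3) = 9
E (MIN): min(-2, 8, 9) = -2
Root (MAX): max(-1, -2) = -1

-1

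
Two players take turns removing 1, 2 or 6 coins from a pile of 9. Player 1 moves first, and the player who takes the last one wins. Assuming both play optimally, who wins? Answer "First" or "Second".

First

Compute winning (W) and losing (L) positions by backward induction:
i:   0  1  2  3  4  5  6  7  8  9
     L  W  W  L  W  W  W  L  W  W
Position 9 is W, so the first player wins.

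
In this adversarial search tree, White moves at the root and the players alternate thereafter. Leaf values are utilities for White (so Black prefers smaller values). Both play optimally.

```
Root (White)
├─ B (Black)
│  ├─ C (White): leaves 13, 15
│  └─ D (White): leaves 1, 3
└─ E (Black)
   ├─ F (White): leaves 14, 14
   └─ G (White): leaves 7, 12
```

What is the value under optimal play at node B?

C: max(13, 15) = 15
D: max(1, 3) = 3
B: min(15, 3) = 3

3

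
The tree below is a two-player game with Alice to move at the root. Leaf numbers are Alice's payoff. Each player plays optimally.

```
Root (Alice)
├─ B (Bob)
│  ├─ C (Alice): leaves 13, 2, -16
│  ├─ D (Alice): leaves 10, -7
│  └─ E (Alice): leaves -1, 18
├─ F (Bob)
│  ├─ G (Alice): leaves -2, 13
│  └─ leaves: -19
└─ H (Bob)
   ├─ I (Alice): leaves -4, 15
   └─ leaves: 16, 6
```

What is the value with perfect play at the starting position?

10

C (Alice): max(13, 2, -16) = 13
D (Alice): max(10, -7) = 10
E (Alice): max(-1, 18) = 18
B (Bob): min(13, 10, 18) = 10
G (Alice): max(-2, 13) = 13
F (Bob): min(13, -19) = -19
I (Alice): max(-4, 15) = 15
H (Bob): min(15, 16, 6) = 6
Root (Alice): max(10, -19, 6) = 10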